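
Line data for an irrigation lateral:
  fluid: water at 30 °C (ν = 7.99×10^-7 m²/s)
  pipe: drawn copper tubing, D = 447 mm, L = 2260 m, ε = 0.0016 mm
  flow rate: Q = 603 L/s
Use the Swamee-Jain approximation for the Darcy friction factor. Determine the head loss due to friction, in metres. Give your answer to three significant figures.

h_f ≈ 39.5 m

V = 4Q/(πD²) = 4·0.603/(π·0.447²) = 3.842 m/s
Re = VD/ν = 3.842·0.447/7.99×10^-7 = 2.15×10^6 → turbulent
ε/D = 0.0016/447 = 3.58×10^-6
Swamee-Jain: f = 0.01039
h_f = f(L/D)V²/(2g) = 0.01039·(2260/0.447)·3.842²/(2·9.81) = 39.53 m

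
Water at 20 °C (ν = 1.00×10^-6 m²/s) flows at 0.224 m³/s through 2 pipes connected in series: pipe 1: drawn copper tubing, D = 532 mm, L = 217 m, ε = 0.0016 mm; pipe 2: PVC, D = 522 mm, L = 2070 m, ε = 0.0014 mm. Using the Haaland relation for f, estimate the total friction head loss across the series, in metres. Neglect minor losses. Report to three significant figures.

H ≈ 3.13 m

Pipe 1: V = 1.008 m/s, Re = 5.36×10^5, ε/D = 3.01×10^-6, f = 0.01294, h_1 = f(L/D)V²/2g = 0.2731 m
Pipe 2: V = 1.047 m/s, Re = 5.46×10^5, ε/D = 2.68×10^-6, f = 0.01289, h_2 = f(L/D)V²/2g = 2.854 m
Series → Q common, losses add: H = Σh = 3.127 m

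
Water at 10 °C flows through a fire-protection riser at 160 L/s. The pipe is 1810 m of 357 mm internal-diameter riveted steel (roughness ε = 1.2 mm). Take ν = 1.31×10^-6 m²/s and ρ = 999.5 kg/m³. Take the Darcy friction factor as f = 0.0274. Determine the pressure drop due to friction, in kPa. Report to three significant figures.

Δp ≈ 177 kPa

V = 4Q/(πD²) = 4·0.160/(π·0.357²) = 1.598 m/s
h_f = f(L/D)V²/(2g) = 0.02740·(1810/0.357)·1.598²/(2·9.81) = 18.09 m
Δp = ρg·h_f = 999.5·9.81·18.09 = 177.4 kPa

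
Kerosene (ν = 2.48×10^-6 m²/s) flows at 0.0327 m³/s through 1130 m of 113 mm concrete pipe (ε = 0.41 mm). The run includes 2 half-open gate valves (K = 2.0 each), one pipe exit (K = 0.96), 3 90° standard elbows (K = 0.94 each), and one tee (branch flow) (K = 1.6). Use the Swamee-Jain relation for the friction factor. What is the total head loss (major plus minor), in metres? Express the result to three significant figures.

H_L ≈ 160 m

V = 4Q/(πD²) = 3.261 m/s; V²/2g = 0.5419 m
Re = 1.49×10^5, ε/D = 0.00363 → f = 0.02862 (Swamee-Jain)
Major: h_f = f(L/D)·V²/2g = 0.02862·10000·0.5419 = 155.1 m
Minor: ΣK = 9.38; h_m = ΣK·V²/2g = 5.083 m
Total H_L = 155.1 + 5.083 = 160.2 m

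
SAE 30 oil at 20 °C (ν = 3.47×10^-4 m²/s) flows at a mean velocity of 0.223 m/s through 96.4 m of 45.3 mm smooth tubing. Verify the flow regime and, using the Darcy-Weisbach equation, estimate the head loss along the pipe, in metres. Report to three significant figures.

Re = VD/ν = 0.223·0.04530/3.47×10^-4 = 29.1 → laminar (Re < 2300)
f = 64/Re = 2.198
h_f = f(L/D)V²/(2g) = 2.198·(96.4/0.04530)·0.223²/(2·9.81) = 11.86 m

h_f ≈ 11.9 m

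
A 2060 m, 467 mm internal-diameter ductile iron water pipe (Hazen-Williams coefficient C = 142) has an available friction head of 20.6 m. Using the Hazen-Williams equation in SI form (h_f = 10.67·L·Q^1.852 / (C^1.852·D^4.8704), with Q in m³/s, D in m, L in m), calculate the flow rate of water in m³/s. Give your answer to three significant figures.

Rearranging: Q = [h_f·C^1.852·D^4.8704 / (10.67·L)]^(1/1.852)
Q = [20.6·142^1.852·0.467^4.8704 / (10.67·2060)]^0.540 = 0.4442 m³/s

Q ≈ 0.444 m³/s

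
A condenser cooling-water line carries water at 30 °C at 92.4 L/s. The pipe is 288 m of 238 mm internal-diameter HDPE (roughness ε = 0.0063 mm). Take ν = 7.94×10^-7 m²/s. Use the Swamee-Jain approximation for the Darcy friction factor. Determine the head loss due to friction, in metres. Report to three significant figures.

V = 4Q/(πD²) = 4·0.0924/(π·0.238²) = 2.077 m/s
Re = VD/ν = 2.077·0.238/7.94×10^-7 = 6.23×10^5 → turbulent
ε/D = 0.0063/238 = 2.65×10^-5
Swamee-Jain: f = 0.01306
h_f = f(L/D)V²/(2g) = 0.01306·(288/0.238)·2.077²/(2·9.81) = 3.475 m

h_f ≈ 3.47 m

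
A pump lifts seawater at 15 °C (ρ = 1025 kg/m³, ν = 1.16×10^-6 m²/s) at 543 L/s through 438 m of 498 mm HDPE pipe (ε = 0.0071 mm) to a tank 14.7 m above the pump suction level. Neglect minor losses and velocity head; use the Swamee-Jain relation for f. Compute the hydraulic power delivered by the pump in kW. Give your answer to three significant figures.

V = 4Q/(πD²) = 2.788 m/s; Re = 1.20×10^6; ε/D = 1.43×10^-5; f = 0.01165
h_f = f(L/D)V²/2g = 4.058 m
Total head H = z + h_f = 14.7 + 4.058 = 18.76 m
P_hyd = ρgQH = 1025·9.81·0.543·18.76 = 102.4 kW

P_hyd ≈ 102 kW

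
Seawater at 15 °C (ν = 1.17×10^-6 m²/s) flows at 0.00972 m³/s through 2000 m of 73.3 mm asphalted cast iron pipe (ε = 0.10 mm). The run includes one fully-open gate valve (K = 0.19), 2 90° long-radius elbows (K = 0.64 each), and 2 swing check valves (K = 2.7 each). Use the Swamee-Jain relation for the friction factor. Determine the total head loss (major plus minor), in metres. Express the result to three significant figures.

V = 4Q/(πD²) = 2.303 m/s; V²/2g = 0.2704 m
Re = 1.44×10^5, ε/D = 0.00136 → f = 0.02293 (Swamee-Jain)
Major: h_f = f(L/D)·V²/2g = 0.02293·27285·0.2704 = 169.2 m
Minor: ΣK = 6.87; h_m = ΣK·V²/2g = 1.858 m
Total H_L = 169.2 + 1.858 = 171.1 m

H_L ≈ 171 m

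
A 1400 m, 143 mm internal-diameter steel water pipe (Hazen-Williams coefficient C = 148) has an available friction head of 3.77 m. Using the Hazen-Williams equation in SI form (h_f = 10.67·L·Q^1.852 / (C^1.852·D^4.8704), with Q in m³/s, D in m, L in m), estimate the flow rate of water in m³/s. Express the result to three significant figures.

Q ≈ 0.0101 m³/s

Rearranging: Q = [h_f·C^1.852·D^4.8704 / (10.67·L)]^(1/1.852)
Q = [3.77·148^1.852·0.143^4.8704 / (10.67·1400)]^0.540 = 0.01014 m³/s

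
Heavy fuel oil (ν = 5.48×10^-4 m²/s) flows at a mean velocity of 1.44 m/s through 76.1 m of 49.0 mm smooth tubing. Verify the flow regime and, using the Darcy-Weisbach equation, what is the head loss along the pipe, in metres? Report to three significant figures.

h_f ≈ 81.6 m

Re = VD/ν = 1.44·0.04900/5.48×10^-4 = 129 → laminar (Re < 2300)
f = 64/Re = 0.4971
h_f = f(L/D)V²/(2g) = 0.4971·(76.1/0.04900)·1.44²/(2·9.81) = 81.59 m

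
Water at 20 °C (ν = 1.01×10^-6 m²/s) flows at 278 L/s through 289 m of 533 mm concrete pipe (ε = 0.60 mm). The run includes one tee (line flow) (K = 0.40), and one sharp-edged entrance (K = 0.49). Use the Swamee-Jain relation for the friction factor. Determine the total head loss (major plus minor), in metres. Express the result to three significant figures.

H_L ≈ 0.960 m

V = 4Q/(πD²) = 1.246 m/s; V²/2g = 0.07912 m
Re = 6.58×10^5, ε/D = 0.00113 → f = 0.02074 (Swamee-Jain)
Major: h_f = f(L/D)·V²/2g = 0.02074·542.2·0.07912 = 0.8899 m
Minor: ΣK = 0.890; h_m = ΣK·V²/2g = 0.07042 m
Total H_L = 0.8899 + 0.07042 = 0.9603 m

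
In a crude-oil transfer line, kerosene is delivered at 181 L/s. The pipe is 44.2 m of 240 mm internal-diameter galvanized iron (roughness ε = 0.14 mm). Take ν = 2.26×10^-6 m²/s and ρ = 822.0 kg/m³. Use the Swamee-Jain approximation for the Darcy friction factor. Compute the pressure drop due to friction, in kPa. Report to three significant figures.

Δp ≈ 22.3 kPa

V = 4Q/(πD²) = 4·0.181/(π·0.240²) = 4.001 m/s
Re = VD/ν = 4.001·0.240/2.26×10^-6 = 4.25×10^5 → turbulent
ε/D = 0.14/240 = 5.83×10^-4
Swamee-Jain: f = 0.01842
h_f = f(L/D)V²/(2g) = 0.01842·(44.2/0.240)·4.001²/(2·9.81) = 2.768 m
Δp = ρg·h_f = 822.0·9.81·2.768 = 22.32 kPa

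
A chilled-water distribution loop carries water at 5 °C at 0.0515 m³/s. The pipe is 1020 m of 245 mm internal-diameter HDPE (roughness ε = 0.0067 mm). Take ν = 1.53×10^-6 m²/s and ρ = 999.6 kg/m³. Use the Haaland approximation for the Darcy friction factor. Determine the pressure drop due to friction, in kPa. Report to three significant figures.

Δp ≈ 39.9 kPa

V = 4Q/(πD²) = 4·0.0515/(π·0.245²) = 1.092 m/s
Re = VD/ν = 1.092·0.245/1.53×10^-6 = 1.75×10^5 → turbulent
ε/D = 0.0067/245 = 2.73×10^-5
Haaland: f = 0.01607
h_f = f(L/D)V²/(2g) = 0.01607·(1020/0.245)·1.092²/(2·9.81) = 4.070 m
Δp = ρg·h_f = 999.6·9.81·4.070 = 39.91 kPa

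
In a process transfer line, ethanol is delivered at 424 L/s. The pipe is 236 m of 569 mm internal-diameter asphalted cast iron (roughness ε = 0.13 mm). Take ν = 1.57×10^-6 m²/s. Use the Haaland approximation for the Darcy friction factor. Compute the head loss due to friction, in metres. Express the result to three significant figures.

h_f ≈ 0.902 m

V = 4Q/(πD²) = 4·0.424/(π·0.569²) = 1.667 m/s
Re = VD/ν = 1.667·0.569/1.57×10^-6 = 6.04×10^5 → turbulent
ε/D = 0.13/569 = 2.28×10^-4
Haaland: f = 0.01534
h_f = f(L/D)V²/(2g) = 0.01534·(236/0.569)·1.667²/(2·9.81) = 0.9016 m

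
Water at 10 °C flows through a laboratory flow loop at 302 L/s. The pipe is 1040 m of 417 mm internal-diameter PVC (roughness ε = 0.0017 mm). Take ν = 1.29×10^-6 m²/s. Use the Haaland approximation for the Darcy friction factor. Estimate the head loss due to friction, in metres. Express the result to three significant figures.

h_f ≈ 7.66 m

V = 4Q/(πD²) = 4·0.302/(π·0.417²) = 2.211 m/s
Re = VD/ν = 2.211·0.417/1.29×10^-6 = 7.15×10^5 → turbulent
ε/D = 0.0017/417 = 4.08×10^-6
Haaland: f = 0.01232
h_f = f(L/D)V²/(2g) = 0.01232·(1040/0.417)·2.211²/(2·9.81) = 7.660 m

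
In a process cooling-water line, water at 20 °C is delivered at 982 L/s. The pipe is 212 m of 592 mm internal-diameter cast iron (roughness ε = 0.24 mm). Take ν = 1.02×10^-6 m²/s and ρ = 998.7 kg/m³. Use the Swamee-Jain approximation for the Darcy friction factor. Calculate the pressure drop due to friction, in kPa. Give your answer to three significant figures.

Δp ≈ 37.1 kPa

V = 4Q/(πD²) = 4·0.982/(π·0.592²) = 3.568 m/s
Re = VD/ν = 3.568·0.592/1.02×10^-6 = 2.07×10^6 → turbulent
ε/D = 0.24/592 = 4.05×10^-4
Swamee-Jain: f = 0.01631
h_f = f(L/D)V²/(2g) = 0.01631·(212/0.592)·3.568²/(2·9.81) = 3.788 m
Δp = ρg·h_f = 998.7·9.81·3.788 = 37.11 kPa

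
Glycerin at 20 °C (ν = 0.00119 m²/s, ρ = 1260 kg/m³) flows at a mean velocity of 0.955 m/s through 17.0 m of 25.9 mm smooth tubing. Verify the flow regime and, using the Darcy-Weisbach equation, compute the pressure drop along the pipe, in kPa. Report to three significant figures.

Re = VD/ν = 0.955·0.02590/0.00119 = 20.8 → laminar (Re < 2300)
f = 64/Re = 3.079
h_f = f(L/D)V²/(2g) = 3.079·(17.0/0.02590)·0.955²/(2·9.81) = 93.95 m
Δp = ρg·h_f = 1260·9.81·93.95 = 1161 kPa

Δp ≈ 1160 kPa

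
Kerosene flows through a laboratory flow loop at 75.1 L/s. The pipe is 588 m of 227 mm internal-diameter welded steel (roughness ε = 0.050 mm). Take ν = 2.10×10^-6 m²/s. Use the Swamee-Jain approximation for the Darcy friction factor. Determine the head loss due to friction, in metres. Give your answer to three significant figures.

V = 4Q/(πD²) = 4·0.0751/(π·0.227²) = 1.856 m/s
Re = VD/ν = 1.856·0.227/2.10×10^-6 = 2.01×10^5 → turbulent
ε/D = 0.050/227 = 2.20×10^-4
Swamee-Jain: f = 0.01726
h_f = f(L/D)V²/(2g) = 0.01726·(588/0.227)·1.856²/(2·9.81) = 7.849 m

h_f ≈ 7.85 m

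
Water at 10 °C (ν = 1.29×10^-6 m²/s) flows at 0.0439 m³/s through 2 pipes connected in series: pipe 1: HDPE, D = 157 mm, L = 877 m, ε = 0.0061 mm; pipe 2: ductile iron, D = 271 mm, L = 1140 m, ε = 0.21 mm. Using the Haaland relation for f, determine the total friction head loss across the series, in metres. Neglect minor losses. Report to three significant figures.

H ≈ 24.3 m

Pipe 1: V = 2.268 m/s, Re = 2.76×10^5, ε/D = 3.89×10^-5, f = 0.01489, h_1 = f(L/D)V²/2g = 21.80 m
Pipe 2: V = 0.7611 m/s, Re = 1.60×10^5, ε/D = 7.75×10^-4, f = 0.02028, h_2 = f(L/D)V²/2g = 2.519 m
Series → Q common, losses add: H = Σh = 24.31 m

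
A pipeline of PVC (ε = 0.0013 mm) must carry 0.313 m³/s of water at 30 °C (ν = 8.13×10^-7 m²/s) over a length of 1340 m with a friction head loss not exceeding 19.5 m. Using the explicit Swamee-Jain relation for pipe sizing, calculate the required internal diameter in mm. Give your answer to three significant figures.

D ≈ 365 mm

Swamee-Jain (Type III): D = 0.66·[ε^1.25·(LQ²/(gh_f))^4.75 + ν·Q^9.4·(L/(gh_f))^5.2]^0.04
LQ²/(gh_f) = 0.6863; L/(gh_f) = 7.005
Term 1 = ε^1.25·(…)^4.75 = 7.34×10^-9; Term 2 = ν·Q^9.4·(…)^5.2 = 3.67×10^-7
D = 0.66·(7.34×10^-9 + 3.67×10^-7)^0.04 = 0.3651 m = 365 mm
Check: V = 2.99 m/s, Re = 1.34×10^6, f = 0.01116, h_f = 18.7 m ≈ 19.5 m ✓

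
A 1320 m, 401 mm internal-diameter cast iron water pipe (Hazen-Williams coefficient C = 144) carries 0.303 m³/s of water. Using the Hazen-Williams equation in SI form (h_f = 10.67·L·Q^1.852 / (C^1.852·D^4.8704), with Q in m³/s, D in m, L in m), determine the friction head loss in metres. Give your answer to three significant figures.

h_f = 10.67·1320·0.303^1.852 / (144^1.852·0.401^4.8704) = 13.30 m

h_f ≈ 13.3 m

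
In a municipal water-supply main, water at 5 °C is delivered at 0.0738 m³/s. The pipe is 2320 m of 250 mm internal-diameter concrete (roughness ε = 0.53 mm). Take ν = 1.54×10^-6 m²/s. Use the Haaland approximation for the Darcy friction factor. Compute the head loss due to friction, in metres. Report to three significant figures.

V = 4Q/(πD²) = 4·0.0738/(π·0.250²) = 1.503 m/s
Re = VD/ν = 1.503·0.250/1.54×10^-6 = 2.44×10^5 → turbulent
ε/D = 0.53/250 = 0.00212
Haaland: f = 0.02446
h_f = f(L/D)V²/(2g) = 0.02446·(2320/0.250)·1.503²/(2·9.81) = 26.15 m

h_f ≈ 26.1 m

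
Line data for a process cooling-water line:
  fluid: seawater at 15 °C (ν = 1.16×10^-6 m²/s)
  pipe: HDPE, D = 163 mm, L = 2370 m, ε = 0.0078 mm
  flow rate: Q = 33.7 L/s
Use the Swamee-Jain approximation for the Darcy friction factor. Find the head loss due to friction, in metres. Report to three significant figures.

V = 4Q/(πD²) = 4·0.0337/(π·0.163²) = 1.615 m/s
Re = VD/ν = 1.615·0.163/1.16×10^-6 = 2.27×10^5 → turbulent
ε/D = 0.0078/163 = 4.79×10^-5
Swamee-Jain: f = 0.01562
h_f = f(L/D)V²/(2g) = 0.01562·(2370/0.163)·1.615²/(2·9.81) = 30.18 m

h_f ≈ 30.2 m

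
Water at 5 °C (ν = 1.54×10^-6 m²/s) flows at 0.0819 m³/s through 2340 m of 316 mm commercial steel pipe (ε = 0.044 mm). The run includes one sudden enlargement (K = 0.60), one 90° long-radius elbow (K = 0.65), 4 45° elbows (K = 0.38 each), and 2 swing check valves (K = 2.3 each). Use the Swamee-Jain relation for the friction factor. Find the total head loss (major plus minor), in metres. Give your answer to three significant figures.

V = 4Q/(πD²) = 1.044 m/s; V²/2g = 0.05558 m
Re = 2.14×10^5, ε/D = 1.39×10^-4 → f = 0.01653 (Swamee-Jain)
Major: h_f = f(L/D)·V²/2g = 0.01653·7405·0.05558 = 6.803 m
Minor: ΣK = 7.37; h_m = ΣK·V²/2g = 0.4096 m
Total H_L = 6.803 + 0.4096 = 7.212 m

H_L ≈ 7.21 m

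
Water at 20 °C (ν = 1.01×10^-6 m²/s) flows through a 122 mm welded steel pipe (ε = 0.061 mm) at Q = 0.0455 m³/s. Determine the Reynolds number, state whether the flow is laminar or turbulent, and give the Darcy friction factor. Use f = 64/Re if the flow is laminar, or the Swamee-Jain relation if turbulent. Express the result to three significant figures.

Re ≈ 4.70×10^5; turbulent; f ≈ 0.0178

V = 4Q/(πD²) = 3.892 m/s
Re = VD/ν = 3.892·0.122/1.01×10^-6 = 4.70×10^5
Re > 4000 → turbulent; ε/D = 5.00×10^-4
Swamee-Jain: f = 0.01783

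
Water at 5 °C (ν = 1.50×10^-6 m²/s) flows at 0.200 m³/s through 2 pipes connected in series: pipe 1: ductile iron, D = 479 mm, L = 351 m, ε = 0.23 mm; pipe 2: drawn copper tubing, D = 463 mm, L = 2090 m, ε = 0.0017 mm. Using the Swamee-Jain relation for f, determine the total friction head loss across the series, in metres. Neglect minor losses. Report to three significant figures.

H ≈ 5.34 m

Pipe 1: V = 1.110 m/s, Re = 3.54×10^5, ε/D = 4.80×10^-4, f = 0.01801, h_1 = f(L/D)V²/2g = 0.8284 m
Pipe 2: V = 1.188 m/s, Re = 3.67×10^5, ε/D = 3.67×10^-6, f = 0.01390, h_2 = f(L/D)V²/2g = 4.512 m
Series → Q common, losses add: H = Σh = 5.340 m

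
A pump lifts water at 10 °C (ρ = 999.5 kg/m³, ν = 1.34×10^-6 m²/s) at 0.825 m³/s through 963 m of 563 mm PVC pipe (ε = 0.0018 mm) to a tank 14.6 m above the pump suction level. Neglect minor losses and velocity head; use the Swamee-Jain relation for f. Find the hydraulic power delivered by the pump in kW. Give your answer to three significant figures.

V = 4Q/(πD²) = 3.314 m/s; Re = 1.39×10^6; ε/D = 3.20×10^-6; f = 0.01109
h_f = f(L/D)V²/2g = 10.61 m
Total head H = z + h_f = 14.6 + 10.61 = 25.21 m
P_hyd = ρgQH = 999.5·9.81·0.825·25.21 = 204.0 kW

P_hyd ≈ 204 kW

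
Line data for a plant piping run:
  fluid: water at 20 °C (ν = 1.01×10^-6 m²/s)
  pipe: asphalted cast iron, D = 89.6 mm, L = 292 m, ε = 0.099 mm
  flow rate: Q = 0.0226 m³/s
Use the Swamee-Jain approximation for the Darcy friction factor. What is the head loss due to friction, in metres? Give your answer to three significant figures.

h_f ≈ 45.1 m

V = 4Q/(πD²) = 4·0.0226/(π·0.0896²) = 3.584 m/s
Re = VD/ν = 3.584·0.0896/1.01×10^-6 = 3.18×10^5 → turbulent
ε/D = 0.099/89.6 = 0.00110
Swamee-Jain: f = 0.02112
h_f = f(L/D)V²/(2g) = 0.02112·(292/0.0896)·3.584²/(2·9.81) = 45.07 m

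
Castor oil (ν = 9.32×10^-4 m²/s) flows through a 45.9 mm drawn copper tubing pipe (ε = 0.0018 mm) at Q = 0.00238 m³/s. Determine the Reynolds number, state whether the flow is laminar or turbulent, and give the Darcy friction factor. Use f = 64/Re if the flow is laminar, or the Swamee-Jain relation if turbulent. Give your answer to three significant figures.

V = 4Q/(πD²) = 1.438 m/s
Re = VD/ν = 1.438·0.0459/9.32×10^-4 = 70.8
Re < 2300 → laminar → f = 64/Re = 0.9035

Re ≈ 70.8; laminar; f = 64/Re ≈ 0.903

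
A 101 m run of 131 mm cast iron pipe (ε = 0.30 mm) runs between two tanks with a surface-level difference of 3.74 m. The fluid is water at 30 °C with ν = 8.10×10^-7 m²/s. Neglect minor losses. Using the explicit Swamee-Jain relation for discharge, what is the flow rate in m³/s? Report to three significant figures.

Q ≈ 0.0264 m³/s

Swamee-Jain (Type II): Q = -0.965·√(gD⁵h_f/L)·ln[ε/(3.7D) + √(3.17ν²L/(gD³h_f))]
√(gD⁵h_f/L) = √(9.81·0.131⁵·3.74/101) = 0.003744
ε/(3.7D) = 6.19×10^-4; √(3.17ν²L/(gD³h_f)) = 5.05×10^-5
Q = -0.965·0.003744·ln(6.694×10^-4) = 0.02640 m³/s
Check: V = 1.96 m/s, Re = 3.17×10^5, f = 0.02495, h_f = 3.76 m ≈ 3.74 m ✓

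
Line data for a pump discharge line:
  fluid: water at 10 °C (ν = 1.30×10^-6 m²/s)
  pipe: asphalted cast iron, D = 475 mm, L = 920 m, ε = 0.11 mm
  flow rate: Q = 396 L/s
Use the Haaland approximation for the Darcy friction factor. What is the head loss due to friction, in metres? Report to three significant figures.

V = 4Q/(πD²) = 4·0.396/(π·0.475²) = 2.235 m/s
Re = VD/ν = 2.235·0.475/1.30×10^-6 = 8.17×10^5 → turbulent
ε/D = 0.11/475 = 2.32×10^-4
Haaland: f = 0.01509
h_f = f(L/D)V²/(2g) = 0.01509·(920/0.475)·2.235²/(2·9.81) = 7.440 m

h_f ≈ 7.44 m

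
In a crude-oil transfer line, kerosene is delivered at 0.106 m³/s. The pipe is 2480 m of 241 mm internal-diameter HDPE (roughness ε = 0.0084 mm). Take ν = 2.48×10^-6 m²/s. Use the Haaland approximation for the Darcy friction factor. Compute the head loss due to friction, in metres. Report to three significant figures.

h_f ≈ 43.6 m

V = 4Q/(πD²) = 4·0.106/(π·0.241²) = 2.324 m/s
Re = VD/ν = 2.324·0.241/2.48×10^-6 = 2.26×10^5 → turbulent
ε/D = 0.0084/241 = 3.49×10^-5
Haaland: f = 0.01539
h_f = f(L/D)V²/(2g) = 0.01539·(2480/0.241)·2.324²/(2·9.81) = 43.57 m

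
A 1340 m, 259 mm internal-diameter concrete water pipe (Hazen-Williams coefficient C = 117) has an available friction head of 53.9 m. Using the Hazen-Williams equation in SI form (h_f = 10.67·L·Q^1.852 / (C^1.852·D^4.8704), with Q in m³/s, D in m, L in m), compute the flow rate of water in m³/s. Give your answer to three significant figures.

Rearranging: Q = [h_f·C^1.852·D^4.8704 / (10.67·L)]^(1/1.852)
Q = [53.9·117^1.852·0.259^4.8704 / (10.67·1340)]^0.540 = 0.1647 m³/s

Q ≈ 0.165 m³/s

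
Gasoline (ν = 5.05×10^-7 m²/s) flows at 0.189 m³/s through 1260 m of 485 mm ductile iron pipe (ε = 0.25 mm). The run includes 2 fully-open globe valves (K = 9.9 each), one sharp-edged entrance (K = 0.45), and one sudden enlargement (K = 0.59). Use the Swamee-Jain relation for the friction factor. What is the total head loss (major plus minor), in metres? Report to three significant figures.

V = 4Q/(πD²) = 1.023 m/s; V²/2g = 0.05334 m
Re = 9.83×10^5, ε/D = 5.15×10^-4 → f = 0.01741 (Swamee-Jain)
Major: h_f = f(L/D)·V²/2g = 0.01741·2598·0.05334 = 2.413 m
Minor: ΣK = 20.8; h_m = ΣK·V²/2g = 1.112 m
Total H_L = 2.413 + 1.112 = 3.525 m

H_L ≈ 3.52 m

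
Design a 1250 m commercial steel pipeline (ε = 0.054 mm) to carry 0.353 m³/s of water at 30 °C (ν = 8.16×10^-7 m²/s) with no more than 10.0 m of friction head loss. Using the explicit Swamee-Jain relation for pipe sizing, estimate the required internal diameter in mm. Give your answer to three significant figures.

Swamee-Jain (Type III): D = 0.66·[ε^1.25·(LQ²/(gh_f))^4.75 + ν·Q^9.4·(L/(gh_f))^5.2]^0.04
LQ²/(gh_f) = 1.588; L/(gh_f) = 12.74
Term 1 = ε^1.25·(…)^4.75 = 4.16×10^-5; Term 2 = ν·Q^9.4·(…)^5.2 = 2.56×10^-5
D = 0.66·(4.16×10^-5 + 2.56×10^-5)^0.04 = 0.4494 m = 449 mm
Check: V = 2.23 m/s, Re = 1.23×10^6, f = 0.01360, h_f = 9.55 m ≈ 10.0 m ✓

D ≈ 449 mm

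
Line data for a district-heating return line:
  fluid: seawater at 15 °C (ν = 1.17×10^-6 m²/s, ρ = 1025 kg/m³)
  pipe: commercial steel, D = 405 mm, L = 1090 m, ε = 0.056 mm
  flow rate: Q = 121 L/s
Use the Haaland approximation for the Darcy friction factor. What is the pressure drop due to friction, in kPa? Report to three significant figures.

Δp ≈ 18.7 kPa

V = 4Q/(πD²) = 4·0.121/(π·0.405²) = 0.9393 m/s
Re = VD/ν = 0.9393·0.405/1.17×10^-6 = 3.25×10^5 → turbulent
ε/D = 0.056/405 = 1.38×10^-4
Haaland: f = 0.01540
h_f = f(L/D)V²/(2g) = 0.01540·(1090/0.405)·0.9393²/(2·9.81) = 1.864 m
Δp = ρg·h_f = 1025·9.81·1.864 = 18.74 kPa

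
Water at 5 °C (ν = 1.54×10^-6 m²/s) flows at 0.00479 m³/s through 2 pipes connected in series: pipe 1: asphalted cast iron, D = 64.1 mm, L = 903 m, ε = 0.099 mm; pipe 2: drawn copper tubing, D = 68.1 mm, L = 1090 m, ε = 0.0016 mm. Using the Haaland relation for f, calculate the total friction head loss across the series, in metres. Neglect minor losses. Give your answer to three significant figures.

Pipe 1: V = 1.484 m/s, Re = 6.18×10^4, ε/D = 0.00154, f = 0.02464, h_1 = f(L/D)V²/2g = 38.98 m
Pipe 2: V = 1.315 m/s, Re = 5.82×10^4, ε/D = 2.35×10^-5, f = 0.02009, h_2 = f(L/D)V²/2g = 28.34 m
Series → Q common, losses add: H = Σh = 67.33 m

H ≈ 67.3 m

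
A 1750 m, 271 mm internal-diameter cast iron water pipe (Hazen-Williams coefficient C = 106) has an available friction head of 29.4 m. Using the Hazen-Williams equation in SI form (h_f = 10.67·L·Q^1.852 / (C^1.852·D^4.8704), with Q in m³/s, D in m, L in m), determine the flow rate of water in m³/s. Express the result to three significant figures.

Rearranging: Q = [h_f·C^1.852·D^4.8704 / (10.67·L)]^(1/1.852)
Q = [29.4·106^1.852·0.271^4.8704 / (10.67·1750)]^0.540 = 0.1049 m³/s

Q ≈ 0.105 m³/s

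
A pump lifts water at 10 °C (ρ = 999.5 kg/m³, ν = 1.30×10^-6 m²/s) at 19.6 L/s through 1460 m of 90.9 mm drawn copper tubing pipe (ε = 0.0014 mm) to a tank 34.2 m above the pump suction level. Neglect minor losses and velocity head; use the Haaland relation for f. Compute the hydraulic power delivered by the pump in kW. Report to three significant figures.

P_hyd ≈ 28.7 kW

V = 4Q/(πD²) = 3.020 m/s; Re = 2.11×10^5; ε/D = 1.54×10^-5; f = 0.01543
h_f = f(L/D)V²/2g = 115.3 m
Total head H = z + h_f = 34.2 + 115.3 = 149.5 m
P_hyd = ρgQH = 999.5·9.81·0.0196·149.5 = 28.72 kW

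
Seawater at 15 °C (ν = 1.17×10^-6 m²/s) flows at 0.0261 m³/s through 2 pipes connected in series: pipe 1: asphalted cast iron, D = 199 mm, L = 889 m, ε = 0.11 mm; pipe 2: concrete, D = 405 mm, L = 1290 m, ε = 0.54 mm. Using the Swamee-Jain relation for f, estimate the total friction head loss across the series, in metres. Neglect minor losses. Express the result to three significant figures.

H ≈ 3.34 m

Pipe 1: V = 0.8392 m/s, Re = 1.43×10^5, ε/D = 5.53×10^-4, f = 0.01983, h_1 = f(L/D)V²/2g = 3.179 m
Pipe 2: V = 0.2026 m/s, Re = 7.01×10^4, ε/D = 0.00133, f = 0.02419, h_2 = f(L/D)V²/2g = 0.1612 m
Series → Q common, losses add: H = Σh = 3.340 m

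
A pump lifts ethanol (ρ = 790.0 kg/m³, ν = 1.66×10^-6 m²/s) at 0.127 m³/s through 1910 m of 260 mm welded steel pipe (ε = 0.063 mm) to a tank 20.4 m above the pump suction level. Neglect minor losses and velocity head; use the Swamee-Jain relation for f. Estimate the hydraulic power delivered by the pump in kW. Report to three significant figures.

P_hyd ≈ 54.4 kW

V = 4Q/(πD²) = 2.392 m/s; Re = 3.75×10^5; ε/D = 2.42×10^-4; f = 0.01629
h_f = f(L/D)V²/2g = 34.89 m
Total head H = z + h_f = 20.4 + 34.89 = 55.29 m
P_hyd = ρgQH = 790.0·9.81·0.127·55.29 = 54.42 kW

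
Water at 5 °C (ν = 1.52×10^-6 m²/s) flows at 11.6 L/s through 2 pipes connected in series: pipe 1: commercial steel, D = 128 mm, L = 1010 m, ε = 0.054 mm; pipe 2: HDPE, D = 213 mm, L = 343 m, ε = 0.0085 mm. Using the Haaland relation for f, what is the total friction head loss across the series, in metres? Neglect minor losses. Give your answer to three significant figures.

Pipe 1: V = 0.9015 m/s, Re = 7.59×10^4, ε/D = 4.22×10^-4, f = 0.02054, h_1 = f(L/D)V²/2g = 6.713 m
Pipe 2: V = 0.3255 m/s, Re = 4.56×10^4, ε/D = 3.99×10^-5, f = 0.02124, h_2 = f(L/D)V²/2g = 0.1848 m
Series → Q common, losses add: H = Σh = 6.897 m

H ≈ 6.90 m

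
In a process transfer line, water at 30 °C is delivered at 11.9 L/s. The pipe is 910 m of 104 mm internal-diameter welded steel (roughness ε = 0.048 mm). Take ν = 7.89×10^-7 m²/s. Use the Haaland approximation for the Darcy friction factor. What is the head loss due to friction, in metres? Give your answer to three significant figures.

V = 4Q/(πD²) = 4·0.0119/(π·0.104²) = 1.401 m/s
Re = VD/ν = 1.401·0.104/7.89×10^-7 = 1.85×10^5 → turbulent
ε/D = 0.048/104 = 4.62×10^-4
Haaland: f = 0.01857
h_f = f(L/D)V²/(2g) = 0.01857·(910/0.104)·1.401²/(2·9.81) = 16.25 m

h_f ≈ 16.3 m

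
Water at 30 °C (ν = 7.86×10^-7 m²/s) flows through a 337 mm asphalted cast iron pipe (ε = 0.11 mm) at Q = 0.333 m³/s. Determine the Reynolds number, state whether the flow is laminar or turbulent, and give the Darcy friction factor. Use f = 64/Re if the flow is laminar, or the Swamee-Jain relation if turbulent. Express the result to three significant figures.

V = 4Q/(πD²) = 3.733 m/s
Re = VD/ν = 3.733·0.337/7.86×10^-7 = 1.60×10^6
Re > 4000 → turbulent; ε/D = 3.26×10^-4
Swamee-Jain: f = 0.01573

Re ≈ 1.60×10^6; turbulent; f ≈ 0.0157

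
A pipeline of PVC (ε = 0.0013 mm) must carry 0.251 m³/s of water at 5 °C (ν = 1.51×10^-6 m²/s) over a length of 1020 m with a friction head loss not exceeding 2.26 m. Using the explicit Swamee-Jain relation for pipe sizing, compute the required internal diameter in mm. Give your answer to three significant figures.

Swamee-Jain (Type III): D = 0.66·[ε^1.25·(LQ²/(gh_f))^4.75 + ν·Q^9.4·(L/(gh_f))^5.2]^0.04
LQ²/(gh_f) = 2.898; L/(gh_f) = 46.01
Term 1 = ε^1.25·(…)^4.75 = 6.88×10^-6; Term 2 = ν·Q^9.4·(…)^5.2 = 0.00152
D = 0.66·(6.88×10^-6 + 0.00152)^0.04 = 0.5092 m = 509 mm
Check: V = 1.23 m/s, Re = 4.16×10^5, f = 0.01357, h_f = 2.10 m ≈ 2.26 m ✓

D ≈ 509 mm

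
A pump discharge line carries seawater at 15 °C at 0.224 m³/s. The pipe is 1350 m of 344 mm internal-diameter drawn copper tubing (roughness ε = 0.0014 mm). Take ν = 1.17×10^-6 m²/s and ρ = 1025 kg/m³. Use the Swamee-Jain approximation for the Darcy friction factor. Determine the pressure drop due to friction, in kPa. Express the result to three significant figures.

Δp ≈ 145 kPa

V = 4Q/(πD²) = 4·0.224/(π·0.344²) = 2.410 m/s
Re = VD/ν = 2.410·0.344/1.17×10^-6 = 7.09×10^5 → turbulent
ε/D = 0.0014/344 = 4.07×10^-6
Swamee-Jain: f = 0.01239
h_f = f(L/D)V²/(2g) = 0.01239·(1350/0.344)·2.410²/(2·9.81) = 14.40 m
Δp = ρg·h_f = 1025·9.81·14.40 = 144.8 kPa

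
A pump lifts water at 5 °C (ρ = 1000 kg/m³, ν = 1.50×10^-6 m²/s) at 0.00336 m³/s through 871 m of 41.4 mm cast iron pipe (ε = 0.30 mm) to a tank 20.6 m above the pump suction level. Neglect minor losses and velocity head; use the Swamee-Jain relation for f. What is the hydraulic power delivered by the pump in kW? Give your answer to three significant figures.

P_hyd ≈ 8.49 kW

V = 4Q/(πD²) = 2.496 m/s; Re = 6.89×10^4; ε/D = 0.00725; f = 0.03546
h_f = f(L/D)V²/2g = 236.9 m
Total head H = z + h_f = 20.6 + 236.9 = 257.5 m
P_hyd = ρgQH = 1000·9.81·0.00336·257.5 = 8.488 kW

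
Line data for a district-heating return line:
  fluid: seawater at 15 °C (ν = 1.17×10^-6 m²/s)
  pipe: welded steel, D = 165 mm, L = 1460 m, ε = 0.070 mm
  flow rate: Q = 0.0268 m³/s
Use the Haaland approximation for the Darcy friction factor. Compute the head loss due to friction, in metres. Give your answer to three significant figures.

h_f ≈ 13.1 m

V = 4Q/(πD²) = 4·0.0268/(π·0.165²) = 1.253 m/s
Re = VD/ν = 1.253·0.165/1.17×10^-6 = 1.77×10^5 → turbulent
ε/D = 0.070/165 = 4.24×10^-4
Haaland: f = 0.01845
h_f = f(L/D)V²/(2g) = 0.01845·(1460/0.165)·1.253²/(2·9.81) = 13.07 m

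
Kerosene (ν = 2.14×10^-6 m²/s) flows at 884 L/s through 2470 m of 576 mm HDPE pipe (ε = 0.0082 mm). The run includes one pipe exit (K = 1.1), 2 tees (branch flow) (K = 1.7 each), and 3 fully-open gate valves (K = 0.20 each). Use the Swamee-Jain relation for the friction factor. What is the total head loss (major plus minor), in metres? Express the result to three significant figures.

V = 4Q/(πD²) = 3.392 m/s; V²/2g = 0.5866 m
Re = 9.13×10^5, ε/D = 1.42×10^-5 → f = 0.01211 (Swamee-Jain)
Major: h_f = f(L/D)·V²/2g = 0.01211·4288·0.5866 = 30.47 m
Minor: ΣK = 5.10; h_m = ΣK·V²/2g = 2.992 m
Total H_L = 30.47 + 2.992 = 33.46 m

H_L ≈ 33.5 m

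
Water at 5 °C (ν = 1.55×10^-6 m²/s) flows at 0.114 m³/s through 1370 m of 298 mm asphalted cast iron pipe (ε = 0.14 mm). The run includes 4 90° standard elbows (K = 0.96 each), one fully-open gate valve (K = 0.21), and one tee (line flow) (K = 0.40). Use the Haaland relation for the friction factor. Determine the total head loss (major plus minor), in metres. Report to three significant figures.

H_L ≈ 11.8 m

V = 4Q/(πD²) = 1.634 m/s; V²/2g = 0.1362 m
Re = 3.14×10^5, ε/D = 4.70×10^-4 → f = 0.01784 (Haaland)
Major: h_f = f(L/D)·V²/2g = 0.01784·4597·0.1362 = 11.17 m
Minor: ΣK = 4.45; h_m = ΣK·V²/2g = 0.6059 m
Total H_L = 11.17 + 0.6059 = 11.77 m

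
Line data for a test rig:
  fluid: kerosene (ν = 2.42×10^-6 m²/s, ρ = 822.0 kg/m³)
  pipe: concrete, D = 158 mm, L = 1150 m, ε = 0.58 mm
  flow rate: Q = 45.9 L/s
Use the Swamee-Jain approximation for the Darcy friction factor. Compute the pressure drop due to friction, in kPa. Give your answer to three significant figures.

Δp ≈ 470 kPa

V = 4Q/(πD²) = 4·0.0459/(π·0.158²) = 2.341 m/s
Re = VD/ν = 2.341·0.158/2.42×10^-6 = 1.53×10^5 → turbulent
ε/D = 0.58/158 = 0.00367
Swamee-Jain: f = 0.02868
h_f = f(L/D)V²/(2g) = 0.02868·(1150/0.158)·2.341²/(2·9.81) = 58.31 m
Δp = ρg·h_f = 822.0·9.81·58.31 = 470.2 kPa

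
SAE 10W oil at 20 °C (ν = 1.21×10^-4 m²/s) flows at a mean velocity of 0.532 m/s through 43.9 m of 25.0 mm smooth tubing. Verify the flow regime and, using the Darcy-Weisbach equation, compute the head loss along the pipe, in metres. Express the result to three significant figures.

Re = VD/ν = 0.532·0.02500/1.21×10^-4 = 110 → laminar (Re < 2300)
f = 64/Re = 0.5823
h_f = f(L/D)V²/(2g) = 0.5823·(43.9/0.02500)·0.532²/(2·9.81) = 14.75 m

h_f ≈ 14.7 m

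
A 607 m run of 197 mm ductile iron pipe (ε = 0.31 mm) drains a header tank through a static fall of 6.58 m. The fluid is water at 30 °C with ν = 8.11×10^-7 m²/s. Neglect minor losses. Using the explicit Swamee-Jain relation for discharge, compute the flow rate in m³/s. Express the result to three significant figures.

Q ≈ 0.0415 m³/s

Swamee-Jain (Type II): Q = -0.965·√(gD⁵h_f/L)·ln[ε/(3.7D) + √(3.17ν²L/(gD³h_f))]
√(gD⁵h_f/L) = √(9.81·0.197⁵·6.58/607) = 0.005617
ε/(3.7D) = 4.25×10^-4; √(3.17ν²L/(gD³h_f)) = 5.06×10^-5
Q = -0.965·0.005617·ln(4.759×10^-4) = 0.04147 m³/s
Check: V = 1.36 m/s, Re = 3.30×10^5, f = 0.02279, h_f = 6.62 m ≈ 6.58 m ✓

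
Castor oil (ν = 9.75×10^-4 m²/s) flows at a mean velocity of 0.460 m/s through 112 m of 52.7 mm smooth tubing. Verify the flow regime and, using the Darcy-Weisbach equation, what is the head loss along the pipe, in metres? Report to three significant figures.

h_f ≈ 59.0 m

Re = VD/ν = 0.460·0.05270/9.75×10^-4 = 24.9 → laminar (Re < 2300)
f = 64/Re = 2.574
h_f = f(L/D)V²/(2g) = 2.574·(112/0.05270)·0.460²/(2·9.81) = 59.00 m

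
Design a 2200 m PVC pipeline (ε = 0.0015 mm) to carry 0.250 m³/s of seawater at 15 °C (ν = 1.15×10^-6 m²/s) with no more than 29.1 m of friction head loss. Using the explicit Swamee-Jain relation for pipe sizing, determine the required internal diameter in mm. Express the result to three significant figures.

D ≈ 347 mm

Swamee-Jain (Type III): D = 0.66·[ε^1.25·(LQ²/(gh_f))^4.75 + ν·Q^9.4·(L/(gh_f))^5.2]^0.04
LQ²/(gh_f) = 0.4817; L/(gh_f) = 7.707
Term 1 = ε^1.25·(…)^4.75 = 1.63×10^-9; Term 2 = ν·Q^9.4·(…)^5.2 = 1.03×10^-7
D = 0.66·(1.63×10^-9 + 1.03×10^-7)^0.04 = 0.3470 m = 347 mm
Check: V = 2.64 m/s, Re = 7.98×10^5, f = 0.01216, h_f = 27.4 m ≈ 29.1 m ✓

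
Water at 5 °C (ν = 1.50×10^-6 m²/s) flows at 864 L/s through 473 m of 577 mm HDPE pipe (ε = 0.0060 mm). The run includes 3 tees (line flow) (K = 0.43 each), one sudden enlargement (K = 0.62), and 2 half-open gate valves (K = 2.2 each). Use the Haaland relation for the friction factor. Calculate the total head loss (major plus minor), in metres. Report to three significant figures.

V = 4Q/(πD²) = 3.304 m/s; V²/2g = 0.5565 m
Re = 1.27×10^6, ε/D = 1.04×10^-5 → f = 0.01136 (Haaland)
Major: h_f = f(L/D)·V²/2g = 0.01136·819.8·0.5565 = 5.180 m
Minor: ΣK = 6.31; h_m = ΣK·V²/2g = 3.511 m
Total H_L = 5.180 + 3.511 = 8.691 m

H_L ≈ 8.69 m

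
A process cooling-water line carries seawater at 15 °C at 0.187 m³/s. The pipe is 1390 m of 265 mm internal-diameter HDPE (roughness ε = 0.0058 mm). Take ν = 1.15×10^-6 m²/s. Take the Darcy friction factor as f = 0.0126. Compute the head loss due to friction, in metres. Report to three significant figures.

h_f ≈ 38.7 m

V = 4Q/(πD²) = 4·0.187/(π·0.265²) = 3.390 m/s
h_f = f(L/D)V²/(2g) = 0.01260·(1390/0.265)·3.390²/(2·9.81) = 38.72 m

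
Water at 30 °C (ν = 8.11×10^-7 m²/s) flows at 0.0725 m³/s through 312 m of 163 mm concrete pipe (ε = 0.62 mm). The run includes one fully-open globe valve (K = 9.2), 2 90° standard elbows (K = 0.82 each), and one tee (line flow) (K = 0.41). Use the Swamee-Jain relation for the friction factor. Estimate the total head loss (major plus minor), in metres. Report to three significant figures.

V = 4Q/(πD²) = 3.474 m/s; V²/2g = 0.6152 m
Re = 6.98×10^5, ε/D = 0.00380 → f = 0.02825 (Swamee-Jain)
Major: h_f = f(L/D)·V²/2g = 0.02825·1914·0.6152 = 33.27 m
Minor: ΣK = 11.2; h_m = ΣK·V²/2g = 6.921 m
Total H_L = 33.27 + 6.921 = 40.19 m

H_L ≈ 40.2 m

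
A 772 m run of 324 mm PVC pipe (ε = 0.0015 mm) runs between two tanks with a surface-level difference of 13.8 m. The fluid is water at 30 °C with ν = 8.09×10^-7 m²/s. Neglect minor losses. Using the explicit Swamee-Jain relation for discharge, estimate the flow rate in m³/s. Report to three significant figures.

Swamee-Jain (Type II): Q = -0.965·√(gD⁵h_f/L)·ln[ε/(3.7D) + √(3.17ν²L/(gD³h_f))]
√(gD⁵h_f/L) = √(9.81·0.324⁵·13.8/772) = 0.02502
ε/(3.7D) = 1.25×10^-6; √(3.17ν²L/(gD³h_f)) = 1.87×10^-5
Q = -0.965·0.02502·ln(1.990×10^-5) = 0.2614 m³/s
Check: V = 3.17 m/s, Re = 1.27×10^6, f = 0.01129, h_f = 13.8 m ≈ 13.8 m ✓

Q ≈ 0.261 m³/s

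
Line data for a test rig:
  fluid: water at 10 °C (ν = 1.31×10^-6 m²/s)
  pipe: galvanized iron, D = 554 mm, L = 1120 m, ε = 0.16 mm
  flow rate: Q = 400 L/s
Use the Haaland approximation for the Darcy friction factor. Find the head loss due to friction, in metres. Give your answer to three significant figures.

V = 4Q/(πD²) = 4·0.400/(π·0.554²) = 1.659 m/s
Re = VD/ν = 1.659·0.554/1.31×10^-6 = 7.02×10^5 → turbulent
ε/D = 0.16/554 = 2.89×10^-4
Haaland: f = 0.01575
h_f = f(L/D)V²/(2g) = 0.01575·(1120/0.554)·1.659²/(2·9.81) = 4.468 m

h_f ≈ 4.47 m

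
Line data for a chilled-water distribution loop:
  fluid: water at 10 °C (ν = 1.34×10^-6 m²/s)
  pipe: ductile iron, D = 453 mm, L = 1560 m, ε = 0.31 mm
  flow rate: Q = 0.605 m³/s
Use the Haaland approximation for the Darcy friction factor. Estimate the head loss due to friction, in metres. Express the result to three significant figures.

V = 4Q/(πD²) = 4·0.605/(π·0.453²) = 3.754 m/s
Re = VD/ν = 3.754·0.453/1.34×10^-6 = 1.27×10^6 → turbulent
ε/D = 0.31/453 = 6.84×10^-4
Haaland: f = 0.01825
h_f = f(L/D)V²/(2g) = 0.01825·(1560/0.453)·3.754²/(2·9.81) = 45.15 m

h_f ≈ 45.1 m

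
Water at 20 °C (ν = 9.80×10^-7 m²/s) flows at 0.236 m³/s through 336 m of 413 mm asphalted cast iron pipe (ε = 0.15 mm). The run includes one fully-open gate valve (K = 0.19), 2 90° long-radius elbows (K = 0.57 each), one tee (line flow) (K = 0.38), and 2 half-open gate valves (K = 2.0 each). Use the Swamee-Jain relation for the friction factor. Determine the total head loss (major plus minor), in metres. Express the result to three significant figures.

H_L ≈ 3.03 m

V = 4Q/(πD²) = 1.762 m/s; V²/2g = 0.1582 m
Re = 7.42×10^5, ε/D = 3.63×10^-4 → f = 0.01650 (Swamee-Jain)
Major: h_f = f(L/D)·V²/2g = 0.01650·813.6·0.1582 = 2.123 m
Minor: ΣK = 5.71; h_m = ΣK·V²/2g = 0.9032 m
Total H_L = 2.123 + 0.9032 = 3.026 m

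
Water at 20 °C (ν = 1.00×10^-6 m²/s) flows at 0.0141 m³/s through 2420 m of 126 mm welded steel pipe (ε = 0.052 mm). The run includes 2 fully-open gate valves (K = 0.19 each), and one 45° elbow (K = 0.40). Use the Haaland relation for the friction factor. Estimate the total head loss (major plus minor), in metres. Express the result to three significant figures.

V = 4Q/(πD²) = 1.131 m/s; V²/2g = 0.06517 m
Re = 1.42×10^5, ε/D = 4.13×10^-4 → f = 0.01883 (Haaland)
Major: h_f = f(L/D)·V²/2g = 0.01883·19206·0.06517 = 23.57 m
Minor: ΣK = 0.780; h_m = ΣK·V²/2g = 0.05084 m
Total H_L = 23.57 + 0.05084 = 23.62 m

H_L ≈ 23.6 m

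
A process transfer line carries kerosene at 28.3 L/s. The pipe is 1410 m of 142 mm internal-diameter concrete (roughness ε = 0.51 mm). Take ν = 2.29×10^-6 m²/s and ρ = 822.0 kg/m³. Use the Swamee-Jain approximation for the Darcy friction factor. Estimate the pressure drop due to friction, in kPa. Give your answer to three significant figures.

V = 4Q/(πD²) = 4·0.0283/(π·0.142²) = 1.787 m/s
Re = VD/ν = 1.787·0.142/2.29×10^-6 = 1.11×10^5 → turbulent
ε/D = 0.51/142 = 0.00359
Swamee-Jain: f = 0.02883
h_f = f(L/D)V²/(2g) = 0.02883·(1410/0.142)·1.787²/(2·9.81) = 46.60 m
Δp = ρg·h_f = 822.0·9.81·46.60 = 375.8 kPa

Δp ≈ 376 kPa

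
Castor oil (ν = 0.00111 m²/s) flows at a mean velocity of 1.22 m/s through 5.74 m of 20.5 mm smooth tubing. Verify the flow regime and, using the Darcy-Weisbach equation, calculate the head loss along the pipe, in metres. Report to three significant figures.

Re = VD/ν = 1.22·0.02050/0.00111 = 22.5 → laminar (Re < 2300)
f = 64/Re = 2.840
h_f = f(L/D)V²/(2g) = 2.840·(5.74/0.02050)·1.22²/(2·9.81) = 60.33 m

h_f ≈ 60.3 m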